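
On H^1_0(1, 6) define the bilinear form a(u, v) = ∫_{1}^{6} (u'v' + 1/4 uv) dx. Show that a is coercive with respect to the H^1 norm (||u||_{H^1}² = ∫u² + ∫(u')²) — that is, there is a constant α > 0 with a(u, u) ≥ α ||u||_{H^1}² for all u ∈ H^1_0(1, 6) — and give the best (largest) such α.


α = (25/4 + π^2)/(π^2 + 25)

Coercivity of a(·,·) on H^1_0(1, 6) means a(u, u) ≥ α ||u||_{H^1}² for every u ∈ H^1_0.
The interval has length L = 5, and Poincaré/coercivity depend only on L. Here a(u, u) = ∫(u')² + (1/4)·∫u².
Here 0 < c = 1/4 < 1. The condition a(u,u) ≥ α||u||_{H^1}² reads (1−α)∫(u')² ≥ (α−c)∫u². Any admissible α is ≤ 1 (rapidly oscillating u have ∫u²/∫(u')² → 0), and α = 1 would force 0 ≥ (1−c)∫u², impossible since c < 1; so 1−α > 0. By the sharp Poincaré inequality on H^1_0 of an interval of length L, ∫(u')² ≥ (π/L)²∫u² with equality for the first sine mode sin(π(x−x₀)/L) (x₀ the left endpoint), so the inequality holds for all u iff (1−α)(π/L)² ≥ α − c, i.e. α ≤ ((π/L)² + c)/((π/L)² + 1) = (1 + c(L/π)²)/(1 + (L/π)²). With (π/L)² = π^2/25 and c = 1/4, the largest admissible constant is α = ((π/L)² + c)/((π/L)² + 1).
Simplifying, α = (25/4 + π^2)/(π^2 + 25).


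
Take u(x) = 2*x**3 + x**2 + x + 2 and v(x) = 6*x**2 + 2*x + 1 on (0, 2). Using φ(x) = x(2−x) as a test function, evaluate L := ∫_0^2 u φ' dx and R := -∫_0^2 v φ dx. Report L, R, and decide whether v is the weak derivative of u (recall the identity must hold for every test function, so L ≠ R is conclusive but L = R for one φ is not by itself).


LHS = -68/5, RHS = -68/5. Yes, v = u' weakly.

u(x) = 2*x**3 + x**2 + x + 2, classical derivative u'(x) = 6*x**2 + 2*x + 1.
φ(x) = x(2−x), so φ'(x) = 2 - 2*x.
Note φ(0) = φ(2) = 0, so the boundary term u·φ vanishes.
LHS = ∫_0^2 u(x) φ'(x) dx = ∫_0^2 (-4*x^4 + 2*x^3 - 2*x + 4) dx. Term by term:
  ∫_0^2 -4*x^4 dx = -128/5;  ∫_0^2 2*x^3 dx = 8;  ∫_0^2 -2*x dx = -4;
  ∫_0^2 4 dx = 8.
Sum: -128/5 + 8 − 4 + 8 = -68/5.
So LHS = -68/5.
∫_0^2 v(x) φ(x) dx = ∫_0^2 (-6*x^4 + 10*x^3 + 3*x^2 + 2*x) dx. Term by term:
  ∫_0^2 -6*x^4 dx = -192/5;  ∫_0^2 10*x^3 dx = 40;  ∫_0^2 3*x^2 dx = 8;
  ∫_0^2 2*x dx = 4.
Sum: -192/5 + 40 + 8 + 4 = 68/5.
So RHS = -∫_0^2 v(x) φ(x) dx = -68/5.
LHS = RHS, so the identity holds for this test φ.
Moreover u is smooth here and v(x) = u'(x) = 6*x**2 + 2*x + 1 pointwise, so the identity holds for every test function. Hence v is the weak derivative of u.


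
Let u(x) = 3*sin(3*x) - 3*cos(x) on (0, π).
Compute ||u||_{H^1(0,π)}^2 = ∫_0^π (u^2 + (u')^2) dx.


||u||_{H^1(0,π)}^2 = 54*π

u'(x) = 3*sin(x) + 9*cos(3*x).
Expand u² and (u')² and integrate term by term on (0, π), using: for integers n ≥ 1, ∫_0^π sin²(nx) dx = ∫_0^π cos²(nx) dx = π/2; for n ≠ n', ∫_0^π sin(nx)sin(n'x) dx = ∫_0^π cos(nx)cos(n'x) dx = 0; and by product-to-sum, ∫_0^π sin(nx)cos(n'x) dx = ½∫_0^π [sin((n+n')x) + sin((n−n')x)] dx, which is 0 when n+n' is even and 2n/(n²−n'²) when n+n' is odd (it need not vanish on (0, π)).
  u² squared terms: (-3)²·∫cos(x)² dx = 9·π/2 = 9*π/2;  (3)²·∫sin(3x)² dx = 9·π/2 = 9*π/2.
  u² cross terms: 2·(-3)·(3)·∫cos(x)·sin(3x) dx = -18·(0) = 0.
  So ∫_0^π u² dx = 9*π/2 + 9*π/2 + 0 = 9*π.
  (u')² squared terms: (3)²·∫sin(x)² dx = 9·π/2 = 9*π/2;  (9)²·∫cos(3x)² dx = 81·π/2 = 81*π/2.
  (u')² cross terms: 2·(3)·(9)·∫sin(x)·cos(3x) dx = 54·(0) = 0.
  So ∫_0^π (u')² dx = 9*π/2 + 81*π/2 + 0 = 45*π.
||u||_{H^1}^2 = (9*π) + (45*π) = 54*π.


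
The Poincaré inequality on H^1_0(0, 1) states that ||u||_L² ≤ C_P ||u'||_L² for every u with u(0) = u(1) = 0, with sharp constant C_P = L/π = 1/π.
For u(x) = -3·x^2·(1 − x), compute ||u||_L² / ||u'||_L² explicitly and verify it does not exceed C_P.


||u||_L² / ||u'||_L² = sqrt(14)/14 < C_P = 1/π.

u(x) = -3·x^2·(1 − x), so u'(x) = 3*x*(3*x - 2).
u(x) = -3·x^2·(1 − x) vanishes at x = 0 and x = 1, so u ∈ H^1_0(0, 1). Differentiate via the product rule and integrate the resulting polynomials term by term.
  ∫_0^1 u² dx = ∫_0^1 (9*x^6 - 18*x^5 + 9*x^4) dx. Term by term:
    ∫_0^1 9*x^6 dx = 9/7;  ∫_0^1 -18*x^5 dx = -3;  ∫_0^1 9*x^4 dx = 9/5.
  Sum: 9/7 − 3 + 9/5 = 3/35.
  ∫_0^1 (u')² dx = ∫_0^1 (81*x^4 - 108*x^3 + 36*x^2) dx. Term by term:
    ∫_0^1 81*x^4 dx = 81/5;  ∫_0^1 -108*x^3 dx = -27;  ∫_0^1 36*x^2 dx = 12.
  Sum: 81/5 − 27 + 12 = 6/5.
∫_0^1 u² dx = 3/35, so ||u||_L² = sqrt(105)/35.
∫_0^1 (u')² dx = 6/5, so ||u'||_L² = sqrt(30)/5.
Ratio ||u||_L² / ||u'||_L² = sqrt(14)/14.
Sharp Poincaré constant on H^1_0(0, 1) is C_P = L/π = 1/π, achieved by sin(π·x).
A polynomial bump cannot attain the sharp Poincaré constant (only the first sine eigenfunction does), so the ratio is strictly less than C_P, consistent with ||u||_L² ≤ C_P ||u'||_L².


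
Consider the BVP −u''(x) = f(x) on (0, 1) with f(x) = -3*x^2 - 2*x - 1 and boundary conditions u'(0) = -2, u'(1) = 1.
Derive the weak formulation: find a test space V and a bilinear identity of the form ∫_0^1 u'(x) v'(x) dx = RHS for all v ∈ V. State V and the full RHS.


V = H^1(0, 1) (v unrestricted at boundary; u is determined up to an additive constant); weak form: ∫_0^1 u'v' dx = ∫_0^1 (-3*x^2 - 2*x - 1) v dx + v(1) + 2·v(0) for all v ∈ V.

Multiply both sides by a test function v and integrate from 0 to 1:
  ∫_0^1 −u''(x) v(x) dx = ∫_0^1 f(x) v(x) dx.
Integrate the LHS by parts once:
  ∫_0^1 −u'' v dx = −[u'(x) v(x)]_0^1 + ∫_0^1 u'(x) v'(x) dx.
Thus ∫_0^1 u'(x) v'(x) dx = ∫_0^1 f(x) v(x) dx + [u'(x) v(x)]_0^1.
Choose V so that boundary terms are either known or forced to vanish.
u has inhomogeneous Neumann u'(0) = -2, u'(1) = 1. [u' v]_0^1 = (1)·v(1) − (-2)·v(0) = v(1) + 2·v(0). Take V = H^1(0, 1); boundary term becomes part of RHS.
Weak formulation: find u (satisfying any essential BC) such that ∫_0^1 u'(x) v'(x) dx = ∫_0^1 f v dx + v(1) + 2·v(0) for all v ∈ V (Neumann data are natural BCs: they enter the RHS as boundary terms).
Substituting f(x) = -3*x^2 - 2*x - 1, the right-hand side is ∫_0^1 (-3*x^2 - 2*x - 1) v dx + v(1) + 2·v(0).
Compatibility check (pure Neumann): taking v ≡ 1 ∈ V gives 0 = ∫_0^1 f dx + (1) − (-2), i.e. ∫_0^1 f dx must equal u'(0) − u'(1) = -3. Indeed ∫_0^1 (-3*x^2 - 2*x - 1) dx = -3, so the data are compatible. The solution is then unique only up to an additive constant (fix it e.g. by requiring ∫_0^1 u dx = 0).


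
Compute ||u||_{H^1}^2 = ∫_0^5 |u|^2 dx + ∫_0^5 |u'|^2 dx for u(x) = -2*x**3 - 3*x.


||u||_{H^1}^2 = 535940/7

The H^1 norm (squared) on an interval (0, L) is
  ||u||_{H^1}^2 = ∫_0^L u(x)^2 dx + ∫_0^L u'(x)^2 dx.
Compute u'(x) = -6*x**2 - 3.
Then u(x)^2 = 4*x**6 + 12*x**4 + 9*x**2 and u'(x)^2 = 36*x**4 + 36*x**2 + 9.
Integrate each monomial from 0 to 5 using ∫_0^5 c·x^n dx = c·5^(n+1)/(n+1):
  ∫_0^5 u(x)^2 dx = ∫_0^5 (4*x^6 + 12*x^4 + 9*x^2) dx. Term by term:
    ∫_0^5 4*x^6 dx = 312500/7;  ∫_0^5 12*x^4 dx = 7500;  ∫_0^5 9*x^2 dx = 375.
  Sum: 312500/7 + 7500 + 375 = 367625/7.
  ∫_0^5 u'(x)^2 dx = ∫_0^5 (36*x^4 + 36*x^2 + 9) dx. Term by term:
    ∫_0^5 36*x^4 dx = 22500;  ∫_0^5 36*x^2 dx = 1500;  ∫_0^5 9 dx = 45.
  Sum: 22500 + 1500 + 45 = 24045.
Adding: ||u||_{H^1}^2 = 367625/7 + 24045 = 535940/7.


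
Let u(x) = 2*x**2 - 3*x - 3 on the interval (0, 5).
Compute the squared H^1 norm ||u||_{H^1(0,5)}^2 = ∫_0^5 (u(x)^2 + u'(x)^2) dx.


||u||_{H^1}^2 = 3545/3

The H^1 norm (squared) on an interval (0, L) is
  ||u||_{H^1}^2 = ∫_0^L u(x)^2 dx + ∫_0^L u'(x)^2 dx.
Compute u'(x) = 4*x - 3.
Then u(x)^2 = 4*x**4 - 12*x**3 - 3*x**2 + 18*x + 9 and u'(x)^2 = 16*x**2 - 24*x + 9.
Integrate each monomial from 0 to 5 using ∫_0^5 c·x^n dx = c·5^(n+1)/(n+1):
  ∫_0^5 u(x)^2 dx = ∫_0^5 (4*x^4 - 12*x^3 - 3*x^2 + 18*x + 9) dx. Term by term:
    ∫_0^5 4*x^4 dx = 2500;  ∫_0^5 -12*x^3 dx = -1875;  ∫_0^5 -3*x^2 dx = -125;
    ∫_0^5 18*x dx = 225;  ∫_0^5 9 dx = 45.
  Sum: 2500 − 1875 − 125 + 225 + 45 = 770.
  ∫_0^5 u'(x)^2 dx = ∫_0^5 (16*x^2 - 24*x + 9) dx. Term by term:
    ∫_0^5 16*x^2 dx = 2000/3;  ∫_0^5 -24*x dx = -300;  ∫_0^5 9 dx = 45.
  Sum: 2000/3 − 300 + 45 = 1235/3.
Adding: ||u||_{H^1}^2 = 770 + 1235/3 = 3545/3.


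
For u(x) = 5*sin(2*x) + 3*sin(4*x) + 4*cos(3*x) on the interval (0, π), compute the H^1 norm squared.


||u||_{H^1(0,π)}^2 = -320/7 + 219*π

u'(x) = -12*sin(3*x) + 10*cos(2*x) + 12*cos(4*x).
Expand u² and (u')² and integrate term by term on (0, π), using: for integers n ≥ 1, ∫_0^π sin²(nx) dx = ∫_0^π cos²(nx) dx = π/2; for n ≠ n', ∫_0^π sin(nx)sin(n'x) dx = ∫_0^π cos(nx)cos(n'x) dx = 0; and by product-to-sum, ∫_0^π sin(nx)cos(n'x) dx = ½∫_0^π [sin((n+n')x) + sin((n−n')x)] dx, which is 0 when n+n' is even and 2n/(n²−n'²) when n+n' is odd (it need not vanish on (0, π)).
  u² squared terms: (3)²·∫sin(4x)² dx = 9·π/2 = 9*π/2;  (4)²·∫cos(3x)² dx = 16·π/2 = 8*π;  (5)²·∫sin(2x)² dx = 25·π/2 = 25*π/2.
  u² cross terms: 2·(3)·(4)·∫sin(4x)·cos(3x) dx = 24·(8/7) = 192/7;  2·(3)·(5)·∫sin(4x)·sin(2x) dx = 30·(0) = 0;  2·(4)·(5)·∫cos(3x)·sin(2x) dx = 40·(-4/5) = -32.
  So ∫_0^π u² dx = 9*π/2 + 8*π + 25*π/2 + 192/7 + 0 − 32 = -32/7 + 25*π.
  (u')² squared terms: (-12)²·∫sin(3x)² dx = 144·π/2 = 72*π;  (10)²·∫cos(2x)² dx = 100·π/2 = 50*π;  (12)²·∫cos(4x)² dx = 144·π/2 = 72*π.
  (u')² cross terms: 2·(-12)·(10)·∫sin(3x)·cos(2x) dx = -240·(6/5) = -288;  2·(-12)·(12)·∫sin(3x)·cos(4x) dx = -288·(-6/7) = 1728/7;  2·(10)·(12)·∫cos(2x)·cos(4x) dx = 240·(0) = 0.
  So ∫_0^π (u')² dx = 72*π + 50*π + 72*π − 288 + 1728/7 + 0 = -288/7 + 194*π.
||u||_{H^1}^2 = (-32/7 + 25*π) + (-288/7 + 194*π) = -320/7 + 219*π.


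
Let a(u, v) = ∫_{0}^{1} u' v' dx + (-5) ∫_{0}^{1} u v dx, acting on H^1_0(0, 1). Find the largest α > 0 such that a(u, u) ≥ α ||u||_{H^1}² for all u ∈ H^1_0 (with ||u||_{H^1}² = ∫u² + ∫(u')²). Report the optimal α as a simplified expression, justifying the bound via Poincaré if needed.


α = (-5 + π^2)/(1 + π^2)

Coercivity of a(·,·) on H^1_0(0, 1) means a(u, u) ≥ α ||u||_{H^1}² for every u ∈ H^1_0.
The interval has length L = 1, and Poincaré/coercivity depend only on L. Here a(u, u) = ∫(u')² + (-5)·∫u².
Here c = -5 < 0 with |c| < (π/L)² = π^2, so coercivity still holds. The condition a(u,u) ≥ α||u||_{H^1}² reads (1−α)∫(u')² ≥ (α−c)∫u². Any admissible α is ≤ 1 (rapidly oscillating u have ∫u²/∫(u')² → 0), and α = 1 would force 0 ≥ (1−c)∫u², impossible since c < 1; so 1−α > 0. By the sharp Poincaré inequality on H^1_0 of an interval of length L, ∫(u')² ≥ (π/L)²∫u² with equality for the first sine mode sin(π(x−x₀)/L) (x₀ the left endpoint), so the inequality holds for all u iff (1−α)(π/L)² ≥ α − c, i.e. α ≤ ((π/L)² + c)/((π/L)² + 1) = (1 + c(L/π)²)/(1 + (L/π)²). (Direct route, valid since c ≤ 0: Poincaré gives c∫u² ≥ c(L/π)²∫(u')², so a(u,u) ≥ (1 + c(L/π)²)∫(u')², while ||u||_{H^1}² ≤ (1 + (L/π)²)∫(u')²; dividing yields the same α.) With (π/L)² = π^2 and c = -5, the largest admissible constant is α = ((π/L)² + c)/((π/L)² + 1).
Simplifying, α = (-5 + π^2)/(1 + π^2).


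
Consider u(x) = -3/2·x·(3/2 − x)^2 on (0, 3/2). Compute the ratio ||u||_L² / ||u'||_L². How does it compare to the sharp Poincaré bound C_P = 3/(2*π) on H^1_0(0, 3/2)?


||u||_L² / ||u'||_L² = 3*sqrt(14)/28 < C_P = 3/(2*π).

u(x) = -3/2·x·(3/2 − x)^2, so u'(x) = -9*x^2/2 + 9*x - 27/8.
u(x) = -3/2·x·(3/2 − x)^2 vanishes at x = 0 and x = 3/2, so u ∈ H^1_0(0, 3/2). Differentiate via the product rule and integrate the resulting polynomials term by term.
  ∫_0^3/2 u² dx = ∫_0^3/2 (9*x^6/4 - 27*x^5/2 + 243*x^4/8 - 243*x^3/8 + 729*x^2/64) dx. Term by term:
    ∫_0^3/2 9*x^6/4 dx = 19683/3584;  ∫_0^3/2 -27*x^5/2 dx = -6561/256;  ∫_0^3/2 243*x^4/8 dx = 59049/1280;
    ∫_0^3/2 -243*x^3/8 dx = -19683/512;  ∫_0^3/2 729*x^2/64 dx = 6561/512.
  Sum: 19683/3584 − 6561/256 + 59049/1280 − 19683/512 + 6561/512 = 6561/17920.
  ∫_0^3/2 (u')² dx = ∫_0^3/2 (81*x^4/4 - 81*x^3 + 891*x^2/8 - 243*x/4 + 729/64) dx. Term by term:
    ∫_0^3/2 81*x^4/4 dx = 19683/640;  ∫_0^3/2 -81*x^3 dx = -6561/64;  ∫_0^3/2 891*x^2/8 dx = 8019/64;
    ∫_0^3/2 -243*x/4 dx = -2187/32;  ∫_0^3/2 729/64 dx = 2187/128.
  Sum: 19683/640 − 6561/64 + 8019/64 − 2187/32 + 2187/128 = 729/320.
∫_0^3/2 u² dx = 6561/17920, so ||u||_L² = 81*sqrt(70)/1120.
∫_0^3/2 (u')² dx = 729/320, so ||u'||_L² = 27*sqrt(5)/40.
Ratio ||u||_L² / ||u'||_L² = 3*sqrt(14)/28.
Sharp Poincaré constant on H^1_0(0, 3/2) is C_P = L/π = 3/(2*π), achieved by sin(2*π/3·x).
A polynomial bump cannot attain the sharp Poincaré constant (only the first sine eigenfunction does), so the ratio is strictly less than C_P, consistent with ||u||_L² ≤ C_P ||u'||_L².


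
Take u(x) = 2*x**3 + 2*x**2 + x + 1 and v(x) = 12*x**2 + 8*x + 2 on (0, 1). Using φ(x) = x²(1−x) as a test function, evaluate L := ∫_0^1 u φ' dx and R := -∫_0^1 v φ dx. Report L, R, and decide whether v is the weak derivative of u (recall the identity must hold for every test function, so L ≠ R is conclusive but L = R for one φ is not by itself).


LHS = -29/60, RHS = -29/30. No, v is not the weak derivative of u.

u(x) = 2*x**3 + 2*x**2 + x + 1, classical derivative u'(x) = 6*x**2 + 4*x + 1.
φ(x) = x²(1−x), so φ'(x) = x*(2 - 3*x).
Note φ(0) = φ(1) = 0, so the boundary term u·φ vanishes.
LHS = ∫_0^1 u(x) φ'(x) dx = ∫_0^1 (-6*x^5 - 2*x^4 + x^3 - x^2 + 2*x) dx. Term by term:
  ∫_0^1 -6*x^5 dx = -1;  ∫_0^1 -2*x^4 dx = -2/5;  ∫_0^1 x^3 dx = 1/4;
  ∫_0^1 -x^2 dx = -1/3;  ∫_0^1 2*x dx = 1.
Sum: -1 − 2/5 + 1/4 − 1/3 + 1 = -29/60.
So LHS = -29/60.
∫_0^1 v(x) φ(x) dx = ∫_0^1 (-12*x^5 + 4*x^4 + 6*x^3 + 2*x^2) dx. Term by term:
  ∫_0^1 -12*x^5 dx = -2;  ∫_0^1 4*x^4 dx = 4/5;  ∫_0^1 6*x^3 dx = 3/2;
  ∫_0^1 2*x^2 dx = 2/3.
Sum: -2 + 4/5 + 3/2 + 2/3 = 29/30.
So RHS = -∫_0^1 v(x) φ(x) dx = -29/30.
LHS − RHS = 29/60 ≠ 0, so the identity fails.
(For a valid weak derivative the identity must hold for EVERY test function, in particular this one. The failure shows v is NOT the weak derivative of u.)
Correct weak derivative would be u'(x) = 6*x**2 + 4*x + 1.


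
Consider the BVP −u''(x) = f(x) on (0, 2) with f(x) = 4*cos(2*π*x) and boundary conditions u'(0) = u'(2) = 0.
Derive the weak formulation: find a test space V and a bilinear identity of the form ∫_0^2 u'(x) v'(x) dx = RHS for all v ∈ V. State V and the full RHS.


V = H^1(0, 2) (no boundary constraint on v; u is determined up to an additive constant); weak form: ∫_0^2 u'v' dx = ∫_0^2 (4*cos(2*π*x)) v dx for all v ∈ V.

Multiply both sides by a test function v and integrate from 0 to 2:
  ∫_0^2 −u''(x) v(x) dx = ∫_0^2 f(x) v(x) dx.
Integrate the LHS by parts once:
  ∫_0^2 −u'' v dx = −[u'(x) v(x)]_0^2 + ∫_0^2 u'(x) v'(x) dx.
Thus ∫_0^2 u'(x) v'(x) dx = ∫_0^2 f(x) v(x) dx + [u'(x) v(x)]_0^2.
Choose V so that boundary terms are either known or forced to vanish.
u has homogeneous Neumann: u'(0) = u'(2) = 0. So [u' v]_0^2 = 0·v(2) − 0·v(0) = 0 for any v; take V = H^1(0, 2).
Weak formulation: find u (satisfying any essential BC) such that ∫_0^2 u'(x) v'(x) dx = ∫_0^2 f v dx for all v ∈ V (homogeneous Neumann, so boundary terms vanish).
Substituting f(x) = 4*cos(2*π*x), the right-hand side is ∫_0^2 (4*cos(2*π*x)) v dx.
Compatibility check (pure Neumann): taking v ≡ 1 ∈ V gives 0 = ∫_0^2 f dx + (0) − (0), i.e. ∫_0^2 f dx must equal u'(0) − u'(2) = 0. Indeed ∫_0^2 (4*cos(2*π*x)) dx = 0, so the data are compatible. The solution is then unique only up to an additive constant (fix it e.g. by requiring ∫_0^2 u dx = 0).


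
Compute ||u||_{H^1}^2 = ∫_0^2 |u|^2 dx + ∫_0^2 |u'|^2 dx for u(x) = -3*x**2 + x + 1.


||u||_{H^1}^2 = 1504/15

The H^1 norm (squared) on an interval (0, L) is
  ||u||_{H^1}^2 = ∫_0^L u(x)^2 dx + ∫_0^L u'(x)^2 dx.
Compute u'(x) = 1 - 6*x.
Then u(x)^2 = 9*x**4 - 6*x**3 - 5*x**2 + 2*x + 1 and u'(x)^2 = 36*x**2 - 12*x + 1.
Integrate each monomial from 0 to 2 using ∫_0^2 c·x^n dx = c·2^(n+1)/(n+1):
  ∫_0^2 u(x)^2 dx = ∫_0^2 (9*x^4 - 6*x^3 - 5*x^2 + 2*x + 1) dx. Term by term:
    ∫_0^2 9*x^4 dx = 288/5;  ∫_0^2 -6*x^3 dx = -24;  ∫_0^2 -5*x^2 dx = -40/3;
    ∫_0^2 2*x dx = 4;  ∫_0^2 1 dx = 2.
  Sum: 288/5 − 24 − 40/3 + 4 + 2 = 394/15.
  ∫_0^2 u'(x)^2 dx = ∫_0^2 (36*x^2 - 12*x + 1) dx. Term by term:
    ∫_0^2 36*x^2 dx = 96;  ∫_0^2 -12*x dx = -24;  ∫_0^2 1 dx = 2.
  Sum: 96 − 24 + 2 = 74.
Adding: ||u||_{H^1}^2 = 394/15 + 74 = 1504/15.


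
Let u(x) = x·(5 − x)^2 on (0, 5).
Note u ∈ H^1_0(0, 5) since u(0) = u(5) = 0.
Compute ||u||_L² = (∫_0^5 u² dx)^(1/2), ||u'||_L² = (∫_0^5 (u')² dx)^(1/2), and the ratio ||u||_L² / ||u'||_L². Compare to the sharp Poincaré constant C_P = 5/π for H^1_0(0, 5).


||u||_L² / ||u'||_L² = 5*sqrt(14)/14 < C_P = 5/π.

u(x) = x·(5 − x)^2, so u'(x) = (x - 5)*(3*x - 5).
u(x) = x·(5 − x)^2 vanishes at x = 0 and x = 5, so u ∈ H^1_0(0, 5). Differentiate via the product rule and integrate the resulting polynomials term by term.
  ∫_0^5 u² dx = ∫_0^5 (x^6 - 20*x^5 + 150*x^4 - 500*x^3 + 625*x^2) dx. Term by term:
    ∫_0^5 x^6 dx = 78125/7;  ∫_0^5 -20*x^5 dx = -156250/3;  ∫_0^5 150*x^4 dx = 93750;
    ∫_0^5 -500*x^3 dx = -78125;  ∫_0^5 625*x^2 dx = 78125/3.
  Sum: 78125/7 − 156250/3 + 93750 − 78125 + 78125/3 = 15625/21.
  ∫_0^5 (u')² dx = ∫_0^5 (9*x^4 - 120*x^3 + 550*x^2 - 1000*x + 625) dx. Term by term:
    ∫_0^5 9*x^4 dx = 5625;  ∫_0^5 -120*x^3 dx = -18750;  ∫_0^5 550*x^2 dx = 68750/3;
    ∫_0^5 -1000*x dx = -12500;  ∫_0^5 625 dx = 3125.
  Sum: 5625 − 18750 + 68750/3 − 12500 + 3125 = 1250/3.
∫_0^5 u² dx = 15625/21, so ||u||_L² = 125*sqrt(21)/21.
∫_0^5 (u')² dx = 1250/3, so ||u'||_L² = 25*sqrt(6)/3.
Ratio ||u||_L² / ||u'||_L² = 5*sqrt(14)/14.
Sharp Poincaré constant on H^1_0(0, 5) is C_P = L/π = 5/π, achieved by sin(π/5·x).
A polynomial bump cannot attain the sharp Poincaré constant (only the first sine eigenfunction does), so the ratio is strictly less than C_P, consistent with ||u||_L² ≤ C_P ||u'||_L².


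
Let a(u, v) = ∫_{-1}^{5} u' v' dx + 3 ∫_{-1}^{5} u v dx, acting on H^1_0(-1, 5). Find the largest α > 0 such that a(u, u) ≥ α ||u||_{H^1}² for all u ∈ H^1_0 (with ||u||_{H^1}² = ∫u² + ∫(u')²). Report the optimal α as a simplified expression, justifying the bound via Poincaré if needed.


α = 1

Coercivity of a(·,·) on H^1_0(-1, 5) means a(u, u) ≥ α ||u||_{H^1}² for every u ∈ H^1_0.
The interval has length L = 6, and Poincaré/coercivity depend only on L. Here a(u, u) = ∫(u')² + (3)·∫u².
Here c = 3 ≥ 1, so a(u,u) = ∫(u')² + c∫u² ≥ ∫(u')² + ∫u² = ||u||_{H^1}², i.e. α = 1 works. No larger α is possible: a(u,u) ≥ α||u||_{H^1}² means (1−α)∫(u')² ≥ (α−c)∫u², and for the modes u_n = sin(nπ(x−x₀)/L) (x₀ the left endpoint) one has ∫u_n²/∫(u_n')² = (L/(nπ))² → 0, so a(u_n,u_n)/||u_n||_{H^1}² → 1. Hence the optimal constant is α = 1.
Therefore α = 1.


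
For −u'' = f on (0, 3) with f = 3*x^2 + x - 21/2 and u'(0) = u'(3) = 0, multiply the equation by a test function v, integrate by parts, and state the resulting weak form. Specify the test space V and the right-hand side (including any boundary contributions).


V = H^1(0, 3) (no boundary constraint on v; u is determined up to an additive constant); weak form: ∫_0^3 u'v' dx = ∫_0^3 (3*x^2 + x - 21/2) v dx for all v ∈ V.

Multiply both sides by a test function v and integrate from 0 to 3:
  ∫_0^3 −u''(x) v(x) dx = ∫_0^3 f(x) v(x) dx.
Integrate the LHS by parts once:
  ∫_0^3 −u'' v dx = −[u'(x) v(x)]_0^3 + ∫_0^3 u'(x) v'(x) dx.
Thus ∫_0^3 u'(x) v'(x) dx = ∫_0^3 f(x) v(x) dx + [u'(x) v(x)]_0^3.
Choose V so that boundary terms are either known or forced to vanish.
u has homogeneous Neumann: u'(0) = u'(3) = 0. So [u' v]_0^3 = 0·v(3) − 0·v(0) = 0 for any v; take V = H^1(0, 3).
Weak formulation: find u (satisfying any essential BC) such that ∫_0^3 u'(x) v'(x) dx = ∫_0^3 f v dx for all v ∈ V (homogeneous Neumann, so boundary terms vanish).
Substituting f(x) = 3*x^2 + x - 21/2, the right-hand side is ∫_0^3 (3*x^2 + x - 21/2) v dx.
Compatibility check (pure Neumann): taking v ≡ 1 ∈ V gives 0 = ∫_0^3 f dx + (0) − (0), i.e. ∫_0^3 f dx must equal u'(0) − u'(3) = 0. Indeed ∫_0^3 (3*x^2 + x - 21/2) dx = 0, so the data are compatible. The solution is then unique only up to an additive constant (fix it e.g. by requiring ∫_0^3 u dx = 0).


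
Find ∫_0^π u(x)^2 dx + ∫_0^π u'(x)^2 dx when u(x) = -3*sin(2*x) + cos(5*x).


||u||_{H^1(0,π)}^2 = 208/7 + 71*π/2

u'(x) = -5*sin(5*x) - 6*cos(2*x).
Expand u² and (u')² and integrate term by term on (0, π), using: for integers n ≥ 1, ∫_0^π sin²(nx) dx = ∫_0^π cos²(nx) dx = π/2; for n ≠ n', ∫_0^π sin(nx)sin(n'x) dx = ∫_0^π cos(nx)cos(n'x) dx = 0; and by product-to-sum, ∫_0^π sin(nx)cos(n'x) dx = ½∫_0^π [sin((n+n')x) + sin((n−n')x)] dx, which is 0 when n+n' is even and 2n/(n²−n'²) when n+n' is odd (it need not vanish on (0, π)).
  u² squared terms: (-3)²·∫sin(2x)² dx = 9·π/2 = 9*π/2;  (1)²·∫cos(5x)² dx = 1·π/2 = π/2.
  u² cross terms: 2·(-3)·(1)·∫sin(2x)·cos(5x) dx = -6·(-4/21) = 8/7.
  So ∫_0^π u² dx = 9*π/2 + π/2 + 8/7 = 8/7 + 5*π.
  (u')² squared terms: (-6)²·∫cos(2x)² dx = 36·π/2 = 18*π;  (-5)²·∫sin(5x)² dx = 25·π/2 = 25*π/2.
  (u')² cross terms: 2·(-6)·(-5)·∫cos(2x)·sin(5x) dx = 60·(10/21) = 200/7.
  So ∫_0^π (u')² dx = 18*π + 25*π/2 + 200/7 = 200/7 + 61*π/2.
||u||_{H^1}^2 = (8/7 + 5*π) + (200/7 + 61*π/2) = 208/7 + 71*π/2.


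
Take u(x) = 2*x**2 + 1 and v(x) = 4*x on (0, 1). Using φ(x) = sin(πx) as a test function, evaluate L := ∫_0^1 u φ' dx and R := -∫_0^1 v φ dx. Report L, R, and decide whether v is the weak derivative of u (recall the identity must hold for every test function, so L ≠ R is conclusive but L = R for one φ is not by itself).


LHS = -4/π, RHS = -4/π. Yes, v = u' weakly.

u(x) = 2*x**2 + 1, classical derivative u'(x) = 4*x.
φ(x) = sin(πx), so φ'(x) = π*cos(π*x).
Note φ(0) = φ(1) = 0, so the boundary term u·φ vanishes.
LHS = ∫_0^1 u(x) φ'(x) dx = ∫_0^1 (2*π*x^2*cos(π*x) + π*cos(π*x)) dx. Term by term:
  ∫_0^1 π*cos(π*x) dx = 0;  ∫_0^1 2*π*x^2*cos(π*x) dx = -4/π.
Sum: 0 − 4/π = -4/π.
So LHS = -4/π.
∫_0^1 v(x) φ(x) dx = ∫_0^1 (4*x*sin(π*x)) dx. Term by term:
  ∫_0^1 4*x*sin(π*x) dx = 4/π.
So RHS = -∫_0^1 v(x) φ(x) dx = -4/π.
LHS = RHS, so the identity holds for this test φ.
Moreover u is smooth here and v(x) = u'(x) = 4*x pointwise, so the identity holds for every test function. Hence v is the weak derivative of u.


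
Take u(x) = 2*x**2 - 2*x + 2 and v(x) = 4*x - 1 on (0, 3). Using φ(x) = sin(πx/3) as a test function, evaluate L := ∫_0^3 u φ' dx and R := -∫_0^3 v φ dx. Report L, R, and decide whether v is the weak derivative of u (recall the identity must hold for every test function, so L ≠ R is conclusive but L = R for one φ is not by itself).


LHS = -24/π, RHS = -30/π. No, v is not the weak derivative of u.

u(x) = 2*x**2 - 2*x + 2, classical derivative u'(x) = 4*x - 2.
φ(x) = sin(πx/3), so φ'(x) = π*cos(π*x/3)/3.
Note φ(0) = φ(3) = 0, so the boundary term u·φ vanishes.
LHS = ∫_0^3 u(x) φ'(x) dx = ∫_0^3 (2*π*x^2*cos(π*x/3)/3 - 2*π*x*cos(π*x/3)/3 + 2*π*cos(π*x/3)/3) dx. Term by term:
  ∫_0^3 2*π*cos(π*x/3)/3 dx = 0;  ∫_0^3 -2*π*x*cos(π*x/3)/3 dx = 12/π;  ∫_0^3 2*π*x^2*cos(π*x/3)/3 dx = -36/π.
Sum: 0 + 12/π − 36/π = -24/π.
So LHS = -24/π.
∫_0^3 v(x) φ(x) dx = ∫_0^3 (4*x*sin(π*x/3) - sin(π*x/3)) dx. Term by term:
  ∫_0^3 -sin(π*x/3) dx = -6/π;  ∫_0^3 4*x*sin(π*x/3) dx = 36/π.
Sum: -6/π + 36/π = 30/π.
So RHS = -∫_0^3 v(x) φ(x) dx = -30/π.
LHS − RHS = 6/π ≠ 0, so the identity fails.
(For a valid weak derivative the identity must hold for EVERY test function, in particular this one. The failure shows v is NOT the weak derivative of u.)
Correct weak derivative would be u'(x) = 4*x - 2.


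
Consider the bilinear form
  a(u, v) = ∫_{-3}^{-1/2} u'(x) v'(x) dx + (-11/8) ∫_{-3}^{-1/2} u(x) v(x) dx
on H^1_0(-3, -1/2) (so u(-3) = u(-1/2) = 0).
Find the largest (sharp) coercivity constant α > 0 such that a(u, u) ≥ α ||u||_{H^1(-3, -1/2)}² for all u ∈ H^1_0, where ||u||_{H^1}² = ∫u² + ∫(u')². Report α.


α = (-275 + 32*π^2)/(8*(25 + 4*π^2))

Coercivity of a(·,·) on H^1_0(-3, -1/2) means a(u, u) ≥ α ||u||_{H^1}² for every u ∈ H^1_0.
The interval has length L = 5/2, and Poincaré/coercivity depend only on L. Here a(u, u) = ∫(u')² + (-11/8)·∫u².
Here c = -11/8 < 0 with |c| < (π/L)² = 4*π^2/25, so coercivity still holds. The condition a(u,u) ≥ α||u||_{H^1}² reads (1−α)∫(u')² ≥ (α−c)∫u². Any admissible α is ≤ 1 (rapidly oscillating u have ∫u²/∫(u')² → 0), and α = 1 would force 0 ≥ (1−c)∫u², impossible since c < 1; so 1−α > 0. By the sharp Poincaré inequality on H^1_0 of an interval of length L, ∫(u')² ≥ (π/L)²∫u² with equality for the first sine mode sin(π(x−x₀)/L) (x₀ the left endpoint), so the inequality holds for all u iff (1−α)(π/L)² ≥ α − c, i.e. α ≤ ((π/L)² + c)/((π/L)² + 1) = (1 + c(L/π)²)/(1 + (L/π)²). (Direct route, valid since c ≤ 0: Poincaré gives c∫u² ≥ c(L/π)²∫(u')², so a(u,u) ≥ (1 + c(L/π)²)∫(u')², while ||u||_{H^1}² ≤ (1 + (L/π)²)∫(u')²; dividing yields the same α.) With (π/L)² = 4*π^2/25 and c = -11/8, the largest admissible constant is α = ((π/L)² + c)/((π/L)² + 1).
Simplifying, α = (-275 + 32*π^2)/(8*(25 + 4*π^2)).


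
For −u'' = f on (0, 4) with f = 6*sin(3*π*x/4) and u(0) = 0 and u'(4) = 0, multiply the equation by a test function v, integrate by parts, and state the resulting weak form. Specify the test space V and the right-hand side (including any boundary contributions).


V = {v ∈ H^1(0, 4) : v(0) = 0} (test functions vanish at x = 0 where u is specified); weak form: ∫_0^4 u'v' dx = ∫_0^4 (6*sin(3*π*x/4)) v dx for all v ∈ V.

Multiply both sides by a test function v and integrate from 0 to 4:
  ∫_0^4 −u''(x) v(x) dx = ∫_0^4 f(x) v(x) dx.
Integrate the LHS by parts once:
  ∫_0^4 −u'' v dx = −[u'(x) v(x)]_0^4 + ∫_0^4 u'(x) v'(x) dx.
Thus ∫_0^4 u'(x) v'(x) dx = ∫_0^4 f(x) v(x) dx + [u'(x) v(x)]_0^4.
Choose V so that boundary terms are either known or forced to vanish.
Mixed BC: u(0) = 0 (Dirichlet) and u'(4) = 0 (Neumann). Define V = {v ∈ H^1(0, 4) : v(0) = 0}. Then [u' v]_0^4 = u'(4)·v(4) − u'(0)·0 = 0.
Weak formulation: find u (satisfying any essential BC) such that ∫_0^4 u'(x) v'(x) dx = ∫_0^4 f v dx for all v ∈ V (Dirichlet at 0 absorbed into V; the Neumann datum at x = 4 is zero, so no boundary term remains).
Substituting f(x) = 6*sin(3*π*x/4), the right-hand side is ∫_0^4 (6*sin(3*π*x/4)) v dx.


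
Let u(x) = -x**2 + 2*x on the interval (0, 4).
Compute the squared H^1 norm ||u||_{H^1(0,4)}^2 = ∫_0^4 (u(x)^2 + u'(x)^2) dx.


||u||_{H^1}^2 = 1072/15

The H^1 norm (squared) on an interval (0, L) is
  ||u||_{H^1}^2 = ∫_0^L u(x)^2 dx + ∫_0^L u'(x)^2 dx.
Compute u'(x) = 2 - 2*x.
Then u(x)^2 = x**4 - 4*x**3 + 4*x**2 and u'(x)^2 = 4*x**2 - 8*x + 4.
Integrate each monomial from 0 to 4 using ∫_0^4 c·x^n dx = c·4^(n+1)/(n+1):
  ∫_0^4 u(x)^2 dx = ∫_0^4 (x^4 - 4*x^3 + 4*x^2) dx. Term by term:
    ∫_0^4 x^4 dx = 1024/5;  ∫_0^4 -4*x^3 dx = -256;  ∫_0^4 4*x^2 dx = 256/3.
  Sum: 1024/5 − 256 + 256/3 = 512/15.
  ∫_0^4 u'(x)^2 dx = ∫_0^4 (4*x^2 - 8*x + 4) dx. Term by term:
    ∫_0^4 4*x^2 dx = 256/3;  ∫_0^4 -8*x dx = -64;  ∫_0^4 4 dx = 16.
  Sum: 256/3 − 64 + 16 = 112/3.
Adding: ||u||_{H^1}^2 = 512/15 + 112/3 = 1072/15.


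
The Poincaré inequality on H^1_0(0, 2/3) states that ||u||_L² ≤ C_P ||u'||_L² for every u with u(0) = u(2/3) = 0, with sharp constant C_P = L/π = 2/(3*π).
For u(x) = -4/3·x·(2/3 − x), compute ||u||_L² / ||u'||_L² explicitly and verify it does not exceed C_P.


||u||_L² / ||u'||_L² = sqrt(10)/15 < C_P = 2/(3*π).

u(x) = -4/3·x·(2/3 − x), so u'(x) = 8*x/3 - 8/9.
u(x) = -4/3·x·(2/3 − x) vanishes at x = 0 and x = 2/3, so u ∈ H^1_0(0, 2/3). Differentiate via the product rule and integrate the resulting polynomials term by term.
  ∫_0^2/3 u² dx = ∫_0^2/3 (16*x^4/9 - 64*x^3/27 + 64*x^2/81) dx. Term by term:
    ∫_0^2/3 16*x^4/9 dx = 512/10935;  ∫_0^2/3 -64*x^3/27 dx = -256/2187;  ∫_0^2/3 64*x^2/81 dx = 512/6561.
  Sum: 512/10935 − 256/2187 + 512/6561 = 256/32805.
  ∫_0^2/3 (u')² dx = ∫_0^2/3 (64*x^2/9 - 128*x/27 + 64/81) dx. Term by term:
    ∫_0^2/3 64*x^2/9 dx = 512/729;  ∫_0^2/3 -128*x/27 dx = -256/243;  ∫_0^2/3 64/81 dx = 128/243.
  Sum: 512/729 − 256/243 + 128/243 = 128/729.
∫_0^2/3 u² dx = 256/32805, so ||u||_L² = 16*sqrt(5)/405.
∫_0^2/3 (u')² dx = 128/729, so ||u'||_L² = 8*sqrt(2)/27.
Ratio ||u||_L² / ||u'||_L² = sqrt(10)/15.
Sharp Poincaré constant on H^1_0(0, 2/3) is C_P = L/π = 2/(3*π), achieved by sin(3*π/2·x).
A polynomial bump cannot attain the sharp Poincaré constant (only the first sine eigenfunction does), so the ratio is strictly less than C_P, consistent with ||u||_L² ≤ C_P ||u'||_L².


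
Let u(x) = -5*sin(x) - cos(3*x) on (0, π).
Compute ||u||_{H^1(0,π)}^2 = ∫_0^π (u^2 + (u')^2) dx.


||u||_{H^1(0,π)}^2 = 30*π

u'(x) = 3*sin(3*x) - 5*cos(x).
Expand u² and (u')² and integrate term by term on (0, π), using: for integers n ≥ 1, ∫_0^π sin²(nx) dx = ∫_0^π cos²(nx) dx = π/2; for n ≠ n', ∫_0^π sin(nx)sin(n'x) dx = ∫_0^π cos(nx)cos(n'x) dx = 0; and by product-to-sum, ∫_0^π sin(nx)cos(n'x) dx = ½∫_0^π [sin((n+n')x) + sin((n−n')x)] dx, which is 0 when n+n' is even and 2n/(n²−n'²) when n+n' is odd (it need not vanish on (0, π)).
  u² squared terms: (-1)²·∫cos(3x)² dx = 1·π/2 = π/2;  (-5)²·∫sin(x)² dx = 25·π/2 = 25*π/2.
  u² cross terms: 2·(-1)·(-5)·∫cos(3x)·sin(x) dx = 10·(0) = 0.
  So ∫_0^π u² dx = π/2 + 25*π/2 + 0 = 13*π.
  (u')² squared terms: (-5)²·∫cos(x)² dx = 25·π/2 = 25*π/2;  (3)²·∫sin(3x)² dx = 9·π/2 = 9*π/2.
  (u')² cross terms: 2·(-5)·(3)·∫cos(x)·sin(3x) dx = -30·(0) = 0.
  So ∫_0^π (u')² dx = 25*π/2 + 9*π/2 + 0 = 17*π.
||u||_{H^1}^2 = (13*π) + (17*π) = 30*π.


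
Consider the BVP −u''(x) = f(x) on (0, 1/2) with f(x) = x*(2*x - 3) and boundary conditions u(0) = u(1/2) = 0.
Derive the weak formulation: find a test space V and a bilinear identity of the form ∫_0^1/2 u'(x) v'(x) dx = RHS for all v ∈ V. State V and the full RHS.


V = H^1_0(0, 1/2) (so v(0) = v(1/2) = 0); weak form: ∫_0^1/2 u'v' dx = ∫_0^1/2 (x*(2*x - 3)) v dx for all v ∈ V.

Multiply both sides by a test function v and integrate from 0 to 1/2:
  ∫_0^1/2 −u''(x) v(x) dx = ∫_0^1/2 f(x) v(x) dx.
Integrate the LHS by parts once:
  ∫_0^1/2 −u'' v dx = −[u'(x) v(x)]_0^1/2 + ∫_0^1/2 u'(x) v'(x) dx.
Thus ∫_0^1/2 u'(x) v'(x) dx = ∫_0^1/2 f(x) v(x) dx + [u'(x) v(x)]_0^1/2.
Choose V so that boundary terms are either known or forced to vanish.
u is Dirichlet: u(0) = u(1/2) = 0. Let V = H^1_0(0, 1/2); then v(0) = v(1/2) = 0, and [u' v]_0^1/2 = 0.
Weak formulation: find u (satisfying any essential BC) such that ∫_0^1/2 u'(x) v'(x) dx = ∫_0^1/2 f v dx for all v ∈ V.
Substituting f(x) = x*(2*x - 3), the right-hand side is ∫_0^1/2 (x*(2*x - 3)) v dx.


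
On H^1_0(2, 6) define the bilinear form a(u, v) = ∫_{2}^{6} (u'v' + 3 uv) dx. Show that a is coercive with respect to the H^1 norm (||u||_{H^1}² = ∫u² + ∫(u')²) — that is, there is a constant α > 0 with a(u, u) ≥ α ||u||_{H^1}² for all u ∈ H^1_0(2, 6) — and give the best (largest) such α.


α = 1

Coercivity of a(·,·) on H^1_0(2, 6) means a(u, u) ≥ α ||u||_{H^1}² for every u ∈ H^1_0.
The interval has length L = 4, and Poincaré/coercivity depend only on L. Here a(u, u) = ∫(u')² + (3)·∫u².
Here c = 3 ≥ 1, so a(u,u) = ∫(u')² + c∫u² ≥ ∫(u')² + ∫u² = ||u||_{H^1}², i.e. α = 1 works. No larger α is possible: a(u,u) ≥ α||u||_{H^1}² means (1−α)∫(u')² ≥ (α−c)∫u², and for the modes u_n = sin(nπ(x−x₀)/L) (x₀ the left endpoint) one has ∫u_n²/∫(u_n')² = (L/(nπ))² → 0, so a(u_n,u_n)/||u_n||_{H^1}² → 1. Hence the optimal constant is α = 1.
Therefore α = 1.


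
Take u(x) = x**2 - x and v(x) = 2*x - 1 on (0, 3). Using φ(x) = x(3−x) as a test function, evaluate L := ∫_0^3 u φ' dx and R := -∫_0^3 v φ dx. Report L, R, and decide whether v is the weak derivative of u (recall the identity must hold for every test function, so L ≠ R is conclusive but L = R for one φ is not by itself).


LHS = -9, RHS = -9. Yes, v = u' weakly.

u(x) = x**2 - x, classical derivative u'(x) = 2*x - 1.
φ(x) = x(3−x), so φ'(x) = 3 - 2*x.
Note φ(0) = φ(3) = 0, so the boundary term u·φ vanishes.
LHS = ∫_0^3 u(x) φ'(x) dx = ∫_0^3 (-2*x^3 + 5*x^2 - 3*x) dx. Term by term:
  ∫_0^3 -2*x^3 dx = -81/2;  ∫_0^3 5*x^2 dx = 45;  ∫_0^3 -3*x dx = -27/2.
Sum: -81/2 + 45 − 27/2 = -9.
So LHS = -9.
∫_0^3 v(x) φ(x) dx = ∫_0^3 (-2*x^3 + 7*x^2 - 3*x) dx. Term by term:
  ∫_0^3 -2*x^3 dx = -81/2;  ∫_0^3 7*x^2 dx = 63;  ∫_0^3 -3*x dx = -27/2.
Sum: -81/2 + 63 − 27/2 = 9.
So RHS = -∫_0^3 v(x) φ(x) dx = -9.
LHS = RHS, so the identity holds for this test φ.
Moreover u is smooth here and v(x) = u'(x) = 2*x - 1 pointwise, so the identity holds for every test function. Hence v is the weak derivative of u.


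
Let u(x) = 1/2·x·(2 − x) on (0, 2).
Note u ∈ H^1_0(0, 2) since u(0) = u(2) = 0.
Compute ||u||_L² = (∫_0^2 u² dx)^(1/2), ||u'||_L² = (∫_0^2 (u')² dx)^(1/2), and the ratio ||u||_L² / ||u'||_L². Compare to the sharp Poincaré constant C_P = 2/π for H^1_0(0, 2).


||u||_L² / ||u'||_L² = sqrt(10)/5 < C_P = 2/π.

u(x) = 1/2·x·(2 − x), so u'(x) = 1 - x.
u(x) = 1/2·x·(2 − x) vanishes at x = 0 and x = 2, so u ∈ H^1_0(0, 2). Differentiate via the product rule and integrate the resulting polynomials term by term.
  ∫_0^2 u² dx = ∫_0^2 (x^4/4 - x^3 + x^2) dx. Term by term:
    ∫_0^2 x^4/4 dx = 8/5;  ∫_0^2 -x^3 dx = -4;  ∫_0^2 x^2 dx = 8/3.
  Sum: 8/5 − 4 + 8/3 = 4/15.
  ∫_0^2 (u')² dx = ∫_0^2 (x^2 - 2*x + 1) dx. Term by term:
    ∫_0^2 x^2 dx = 8/3;  ∫_0^2 -2*x dx = -4;  ∫_0^2 1 dx = 2.
  Sum: 8/3 − 4 + 2 = 2/3.
∫_0^2 u² dx = 4/15, so ||u||_L² = 2*sqrt(15)/15.
∫_0^2 (u')² dx = 2/3, so ||u'||_L² = sqrt(6)/3.
Ratio ||u||_L² / ||u'||_L² = sqrt(10)/5.
Sharp Poincaré constant on H^1_0(0, 2) is C_P = L/π = 2/π, achieved by sin(π/2·x).
A polynomial bump cannot attain the sharp Poincaré constant (only the first sine eigenfunction does), so the ratio is strictly less than C_P, consistent with ||u||_L² ≤ C_P ||u'||_L².


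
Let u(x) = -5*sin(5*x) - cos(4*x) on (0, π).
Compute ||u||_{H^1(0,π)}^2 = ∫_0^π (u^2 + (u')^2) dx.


||u||_{H^1(0,π)}^2 = 1700/9 + 667*π/2

u'(x) = 4*sin(4*x) - 25*cos(5*x).
Expand u² and (u')² and integrate term by term on (0, π), using: for integers n ≥ 1, ∫_0^π sin²(nx) dx = ∫_0^π cos²(nx) dx = π/2; for n ≠ n', ∫_0^π sin(nx)sin(n'x) dx = ∫_0^π cos(nx)cos(n'x) dx = 0; and by product-to-sum, ∫_0^π sin(nx)cos(n'x) dx = ½∫_0^π [sin((n+n')x) + sin((n−n')x)] dx, which is 0 when n+n' is even and 2n/(n²−n'²) when n+n' is odd (it need not vanish on (0, π)).
  u² squared terms: (-1)²·∫cos(4x)² dx = 1·π/2 = π/2;  (-5)²·∫sin(5x)² dx = 25·π/2 = 25*π/2.
  u² cross terms: 2·(-1)·(-5)·∫cos(4x)·sin(5x) dx = 10·(10/9) = 100/9.
  So ∫_0^π u² dx = π/2 + 25*π/2 + 100/9 = 100/9 + 13*π.
  (u')² squared terms: (-25)²·∫cos(5x)² dx = 625·π/2 = 625*π/2;  (4)²·∫sin(4x)² dx = 16·π/2 = 8*π.
  (u')² cross terms: 2·(-25)·(4)·∫cos(5x)·sin(4x) dx = -200·(-8/9) = 1600/9.
  So ∫_0^π (u')² dx = 625*π/2 + 8*π + 1600/9 = 1600/9 + 641*π/2.
||u||_{H^1}^2 = (100/9 + 13*π) + (1600/9 + 641*π/2) = 1700/9 + 667*π/2.


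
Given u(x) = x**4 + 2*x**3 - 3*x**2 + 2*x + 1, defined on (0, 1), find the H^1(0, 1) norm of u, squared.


||u||_{H^1}^2 = 811/90

The H^1 norm (squared) on an interval (0, L) is
  ||u||_{H^1}^2 = ∫_0^L u(x)^2 dx + ∫_0^L u'(x)^2 dx.
Compute u'(x) = 4*x**3 + 6*x**2 - 6*x + 2.
Then u(x)^2 = x**8 + 4*x**7 - 2*x**6 - 8*x**5 + 19*x**4 - 8*x**3 - 2*x**2 + 4*x + 1 and u'(x)^2 = 16*x**6 + 48*x**5 - 12*x**4 - 56*x**3 + 60*x**2 - 24*x + 4.
Integrate each monomial from 0 to 1 using ∫_0^1 c·x^n dx = c·1^(n+1)/(n+1):
  ∫_0^1 u(x)^2 dx = ∫_0^1 (x^8 + 4*x^7 - 2*x^6 - 8*x^5 + 19*x^4 - 8*x^3 - 2*x^2 + 4*x + 1) dx. Term by term:
    ∫_0^1 x^8 dx = 1/9;  ∫_0^1 4*x^7 dx = 1/2;  ∫_0^1 -2*x^6 dx = -2/7;
    ∫_0^1 -8*x^5 dx = -4/3;  ∫_0^1 19*x^4 dx = 19/5;  ∫_0^1 -8*x^3 dx = -2;
    ∫_0^1 -2*x^2 dx = -2/3;  ∫_0^1 4*x dx = 2;  ∫_0^1 1 dx = 1.
  Sum: 1/9 + 1/2 − 2/7 − 4/3 + 19/5 − 2 − 2/3 + 2 + 1 = 1969/630.
  ∫_0^1 u'(x)^2 dx = ∫_0^1 (16*x^6 + 48*x^5 - 12*x^4 - 56*x^3 + 60*x^2 - 24*x + 4) dx. Term by term:
    ∫_0^1 16*x^6 dx = 16/7;  ∫_0^1 48*x^5 dx = 8;  ∫_0^1 -12*x^4 dx = -12/5;
    ∫_0^1 -56*x^3 dx = -14;  ∫_0^1 60*x^2 dx = 20;  ∫_0^1 -24*x dx = -12;
    ∫_0^1 4 dx = 4.
  Sum: 16/7 + 8 − 12/5 − 14 + 20 − 12 + 4 = 206/35.
Adding: ||u||_{H^1}^2 = 1969/630 + 206/35 = 811/90.


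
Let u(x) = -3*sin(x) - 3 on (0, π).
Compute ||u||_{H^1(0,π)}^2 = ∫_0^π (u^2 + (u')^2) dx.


||u||_{H^1(0,π)}^2 = 36 + 18*π

u'(x) = -3*cos(x).
Expand u² and (u')² and integrate term by term on (0, π), using: for integers n ≥ 1, ∫_0^π sin²(nx) dx = ∫_0^π cos²(nx) dx = π/2; for n ≠ n', ∫_0^π sin(nx)sin(n'x) dx = ∫_0^π cos(nx)cos(n'x) dx = 0; and by product-to-sum, ∫_0^π sin(nx)cos(n'x) dx = ½∫_0^π [sin((n+n')x) + sin((n−n')x)] dx, which is 0 when n+n' is even and 2n/(n²−n'²) when n+n' is odd (it need not vanish on (0, π)). For the constant mode: ∫_0^π 1 dx = π, ∫_0^π cos(nx) dx = 0, ∫_0^π sin(nx) dx = (1−(−1)^n)/n.
  u² squared terms: (-3)²·∫1 dx = 9·π = 9*π;  (-3)²·∫sin(x)² dx = 9·π/2 = 9*π/2.
  u² cross terms: 2·(-3)·(-3)·∫1·sin(x) dx = 18·(2) = 36.
  So ∫_0^π u² dx = 9*π + 9*π/2 + 36 = 36 + 27*π/2.
  (u')² squared terms: (-3)²·∫cos(x)² dx = 9·π/2 = 9*π/2.
  So ∫_0^π (u')² dx = 9*π/2.
||u||_{H^1}^2 = (36 + 27*π/2) + (9*π/2) = 36 + 18*π.


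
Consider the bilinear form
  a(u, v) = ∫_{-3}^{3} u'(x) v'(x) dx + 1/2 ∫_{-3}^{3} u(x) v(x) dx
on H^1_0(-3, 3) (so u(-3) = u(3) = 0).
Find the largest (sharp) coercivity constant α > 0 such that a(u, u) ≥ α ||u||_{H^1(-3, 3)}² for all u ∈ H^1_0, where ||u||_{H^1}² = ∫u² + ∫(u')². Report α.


α = (π^2 + 18)/(π^2 + 36)

Coercivity of a(·,·) on H^1_0(-3, 3) means a(u, u) ≥ α ||u||_{H^1}² for every u ∈ H^1_0.
The interval has length L = 6, and Poincaré/coercivity depend only on L. Here a(u, u) = ∫(u')² + (1/2)·∫u².
Here 0 < c = 1/2 < 1. The condition a(u,u) ≥ α||u||_{H^1}² reads (1−α)∫(u')² ≥ (α−c)∫u². Any admissible α is ≤ 1 (rapidly oscillating u have ∫u²/∫(u')² → 0), and α = 1 would force 0 ≥ (1−c)∫u², impossible since c < 1; so 1−α > 0. By the sharp Poincaré inequality on H^1_0 of an interval of length L, ∫(u')² ≥ (π/L)²∫u² with equality for the first sine mode sin(π(x−x₀)/L) (x₀ the left endpoint), so the inequality holds for all u iff (1−α)(π/L)² ≥ α − c, i.e. α ≤ ((π/L)² + c)/((π/L)² + 1) = (1 + c(L/π)²)/(1 + (L/π)²). With (π/L)² = π^2/36 and c = 1/2, the largest admissible constant is α = ((π/L)² + c)/((π/L)² + 1).
Simplifying, α = (π^2 + 18)/(π^2 + 36).


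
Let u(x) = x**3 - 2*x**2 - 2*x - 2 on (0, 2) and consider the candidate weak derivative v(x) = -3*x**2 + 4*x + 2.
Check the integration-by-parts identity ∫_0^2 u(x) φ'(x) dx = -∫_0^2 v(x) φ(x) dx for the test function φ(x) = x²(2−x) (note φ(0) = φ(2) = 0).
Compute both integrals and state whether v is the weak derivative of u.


LHS = 8/3, RHS = -8/3. No, v is not the weak derivative of u.

u(x) = x**3 - 2*x**2 - 2*x - 2, classical derivative u'(x) = 3*x**2 - 4*x - 2.
φ(x) = x²(2−x), so φ'(x) = x*(4 - 3*x).
Note φ(0) = φ(2) = 0, so the boundary term u·φ vanishes.
LHS = ∫_0^2 u(x) φ'(x) dx = ∫_0^2 (-3*x^5 + 10*x^4 - 2*x^3 - 2*x^2 - 8*x) dx. Term by term:
  ∫_0^2 -3*x^5 dx = -32;  ∫_0^2 10*x^4 dx = 64;  ∫_0^2 -2*x^3 dx = -8;
  ∫_0^2 -2*x^2 dx = -16/3;  ∫_0^2 -8*x dx = -16.
Sum: -32 + 64 − 8 − 16/3 − 16 = 8/3.
So LHS = 8/3.
∫_0^2 v(x) φ(x) dx = ∫_0^2 (3*x^5 - 10*x^4 + 6*x^3 + 4*x^2) dx. Term by term:
  ∫_0^2 3*x^5 dx = 32;  ∫_0^2 -10*x^4 dx = -64;  ∫_0^2 6*x^3 dx = 24;
  ∫_0^2 4*x^2 dx = 32/3.
Sum: 32 − 64 + 24 + 32/3 = 8/3.
So RHS = -∫_0^2 v(x) φ(x) dx = -8/3.
LHS − RHS = 16/3 ≠ 0, so the identity fails.
(For a valid weak derivative the identity must hold for EVERY test function, in particular this one. The failure shows v is NOT the weak derivative of u.)
Correct weak derivative would be u'(x) = 3*x**2 - 4*x - 2.
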